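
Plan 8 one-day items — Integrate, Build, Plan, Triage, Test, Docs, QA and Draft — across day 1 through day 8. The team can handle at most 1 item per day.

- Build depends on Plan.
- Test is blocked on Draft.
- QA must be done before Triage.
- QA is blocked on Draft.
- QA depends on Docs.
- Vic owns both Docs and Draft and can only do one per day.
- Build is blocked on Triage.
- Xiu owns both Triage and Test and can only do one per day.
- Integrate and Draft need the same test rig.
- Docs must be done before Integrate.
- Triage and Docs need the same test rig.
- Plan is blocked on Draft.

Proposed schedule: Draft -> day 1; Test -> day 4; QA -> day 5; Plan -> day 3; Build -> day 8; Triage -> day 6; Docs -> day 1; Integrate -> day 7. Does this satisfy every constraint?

Invalid. Vic owns both Docs and Draft and can only do one per day.

QA depends on Docs — holds.
Triage and Docs need the same test rig — holds.
Xiu owns both Triage and Test and can only do one per day — holds.
QA must be done before Triage — holds.
Docs must be done before Integrate — holds.
Plan is blocked on Draft — holds.
The team can handle at most 1 item per day — violated.
QA is blocked on Draft — holds.
Integrate and Draft need the same test rig — holds.
Build depends on Plan — holds.
Build is blocked on Triage — holds.
Test is blocked on Draft — holds.
Vic owns both Docs and Draft and can only do one per day — violated.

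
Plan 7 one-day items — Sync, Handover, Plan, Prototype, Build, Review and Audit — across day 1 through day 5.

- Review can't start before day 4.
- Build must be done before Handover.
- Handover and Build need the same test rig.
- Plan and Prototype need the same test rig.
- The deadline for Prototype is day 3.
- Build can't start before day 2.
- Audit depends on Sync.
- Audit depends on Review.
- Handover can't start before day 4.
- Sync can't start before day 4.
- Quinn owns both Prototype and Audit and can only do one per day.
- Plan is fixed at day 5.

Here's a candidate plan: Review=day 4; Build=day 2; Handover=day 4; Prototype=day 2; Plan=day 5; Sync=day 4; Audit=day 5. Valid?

Sync can't start before day 4 — holds.
Plan is fixed at day 5 — holds.
Build can't start before day 2 — holds.
Audit depends on Sync — holds.
Plan and Prototype need the same test rig — holds.
Quinn owns both Prototype and Audit and can only do one per day — holds.
Handover and Build need the same test rig — holds.
Build must be done before Handover — holds.
Audit depends on Review — holds.
Review can't start before day 4 — holds.
The deadline for Prototype is day 3 — holds.
Handover can't start before day 4 — holds.

Yes, all constraints hold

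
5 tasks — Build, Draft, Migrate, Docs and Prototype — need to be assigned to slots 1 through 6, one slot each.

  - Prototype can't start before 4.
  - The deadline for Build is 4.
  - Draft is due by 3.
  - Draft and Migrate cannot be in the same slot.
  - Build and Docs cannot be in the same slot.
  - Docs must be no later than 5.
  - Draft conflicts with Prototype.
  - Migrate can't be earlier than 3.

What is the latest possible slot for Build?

Build's own window allows nothing later than 4.
Build at 4 is achievable: Migrate=3, Prototype=4, Draft=1, Docs=1, Build=4.

4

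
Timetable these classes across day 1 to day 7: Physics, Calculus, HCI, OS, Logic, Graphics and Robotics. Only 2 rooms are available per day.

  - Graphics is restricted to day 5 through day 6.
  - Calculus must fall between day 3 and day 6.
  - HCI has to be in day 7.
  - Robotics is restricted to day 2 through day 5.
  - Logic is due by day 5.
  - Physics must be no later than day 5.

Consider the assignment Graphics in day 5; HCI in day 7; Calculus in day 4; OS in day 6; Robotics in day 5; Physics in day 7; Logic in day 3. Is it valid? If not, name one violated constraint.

Physics must be no later than day 5 — violated.
Calculus must fall between day 3 and day 6 — holds.
Only 2 rooms are available per day — holds.
HCI has to be in day 7 — holds.
Logic is due by day 5 — holds.
Graphics is restricted to day 5 through day 6 — holds.
Robotics is restricted to day 2 through day 5 — holds.

No. Physics must be no later than day 5 is not satisfied.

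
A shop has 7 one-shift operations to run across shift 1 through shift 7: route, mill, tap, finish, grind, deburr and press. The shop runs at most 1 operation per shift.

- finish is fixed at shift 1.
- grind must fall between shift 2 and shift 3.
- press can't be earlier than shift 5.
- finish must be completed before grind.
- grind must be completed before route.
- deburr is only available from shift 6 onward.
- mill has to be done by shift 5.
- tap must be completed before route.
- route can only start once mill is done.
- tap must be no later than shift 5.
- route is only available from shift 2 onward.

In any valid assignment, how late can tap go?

shift 4

Tap's own window allows nothing later than shift 5.
tap at shift 4 is achievable: grind in shift 2, deburr in shift 6, tap in shift 4, mill in shift 3, route in shift 7, finish in shift 1, press in shift 5.
Nothing later works — the capacity limit rule out every shift after shift 4.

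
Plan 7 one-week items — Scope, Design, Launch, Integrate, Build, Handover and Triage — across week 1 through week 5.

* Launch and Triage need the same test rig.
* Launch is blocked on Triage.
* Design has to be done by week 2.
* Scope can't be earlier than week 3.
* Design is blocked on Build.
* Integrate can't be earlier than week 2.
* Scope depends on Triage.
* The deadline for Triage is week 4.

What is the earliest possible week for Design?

week 2

Precedence pushes Design to at least week 2; Design's own window allows nothing later than week 2.
Design at week 2 is achievable: Build=week 1, Design=week 2, Triage=week 1, Launch=week 2, Scope=week 3, Handover=week 1, Integrate=week 2.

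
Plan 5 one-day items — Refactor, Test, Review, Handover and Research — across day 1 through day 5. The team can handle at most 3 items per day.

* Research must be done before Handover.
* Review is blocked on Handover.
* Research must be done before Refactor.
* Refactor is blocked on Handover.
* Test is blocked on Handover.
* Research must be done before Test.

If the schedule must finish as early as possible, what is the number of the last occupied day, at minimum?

The precedence chain requires at least 3 distinct days.
With at most 3 per day and 5 work items, at least 2 days are needed.
3 works (last occupied day: day 3): for example Research=day 1, Handover=day 2, Refactor=day 3, Review=day 3, Test=day 3.

day 3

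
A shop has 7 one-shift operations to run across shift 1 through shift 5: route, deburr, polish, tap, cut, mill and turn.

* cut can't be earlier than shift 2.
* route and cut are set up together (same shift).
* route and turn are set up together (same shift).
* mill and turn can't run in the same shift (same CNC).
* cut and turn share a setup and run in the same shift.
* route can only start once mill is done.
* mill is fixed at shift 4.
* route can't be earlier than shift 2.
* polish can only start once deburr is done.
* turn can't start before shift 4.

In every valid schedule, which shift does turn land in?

shift 5

turn's window is shift 4–shift 5.
mill is fixed at shift 4, and turn can't share a shift with mill.
So turn must be shift 5.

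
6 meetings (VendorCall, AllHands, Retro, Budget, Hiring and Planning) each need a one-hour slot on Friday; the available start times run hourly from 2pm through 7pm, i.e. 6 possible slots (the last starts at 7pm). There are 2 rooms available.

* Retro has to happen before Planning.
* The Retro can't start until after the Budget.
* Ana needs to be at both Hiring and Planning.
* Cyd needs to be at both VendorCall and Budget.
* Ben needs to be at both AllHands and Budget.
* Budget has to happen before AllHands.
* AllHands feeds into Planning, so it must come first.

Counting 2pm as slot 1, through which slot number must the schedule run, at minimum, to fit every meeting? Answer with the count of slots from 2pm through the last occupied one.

3

The precedence chain requires at least 3 distinct slots.
With at most 2 per slot and 6 meetings, at least 3 slots are needed.
3 works (last occupied slot: 4pm): for example Hiring in 2pm, Planning in 4pm, VendorCall in 4pm, AllHands in 3pm, Retro in 3pm, Budget in 2pm.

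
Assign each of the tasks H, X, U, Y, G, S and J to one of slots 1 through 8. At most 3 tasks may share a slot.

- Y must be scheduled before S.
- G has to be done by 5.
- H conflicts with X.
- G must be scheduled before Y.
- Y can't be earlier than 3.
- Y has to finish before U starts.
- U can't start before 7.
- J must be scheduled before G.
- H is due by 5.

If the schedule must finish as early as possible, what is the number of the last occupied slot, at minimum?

7

The precedence chain requires at least 4 distinct slots.
With at most 3 per slot and 7 tasks, at least 3 slots are needed.
U can't be placed before 7, so the schedule must run through at least slot 7.
7 works (last occupied slot: 7): for example G in 2; U in 7; H in 1; Y in 3; J in 1; X in 2; S in 4.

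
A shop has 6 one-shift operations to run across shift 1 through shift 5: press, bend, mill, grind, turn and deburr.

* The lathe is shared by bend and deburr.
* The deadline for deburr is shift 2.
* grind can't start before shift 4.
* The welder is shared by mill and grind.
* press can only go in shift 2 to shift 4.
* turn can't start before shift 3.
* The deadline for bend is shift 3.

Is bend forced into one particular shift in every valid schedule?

No

bend can be shift 1 (e.g. bend -> shift 1; mill -> shift 1; turn -> shift 3; press -> shift 2; deburr -> shift 2; grind -> shift 4) or shift 2 (e.g. grind=shift 4; turn=shift 3; mill=shift 1; press=shift 2; deburr=shift 1; bend=shift 2).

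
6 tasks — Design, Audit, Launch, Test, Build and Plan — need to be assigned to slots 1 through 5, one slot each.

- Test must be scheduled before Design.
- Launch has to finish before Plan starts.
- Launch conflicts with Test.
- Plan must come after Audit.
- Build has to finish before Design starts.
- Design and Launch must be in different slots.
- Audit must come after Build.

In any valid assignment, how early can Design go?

2

Precedence pushes Design to at least 2.
Design at 2 is achievable: Design=2; Plan=4; Launch=3; Build=1; Audit=2; Test=1.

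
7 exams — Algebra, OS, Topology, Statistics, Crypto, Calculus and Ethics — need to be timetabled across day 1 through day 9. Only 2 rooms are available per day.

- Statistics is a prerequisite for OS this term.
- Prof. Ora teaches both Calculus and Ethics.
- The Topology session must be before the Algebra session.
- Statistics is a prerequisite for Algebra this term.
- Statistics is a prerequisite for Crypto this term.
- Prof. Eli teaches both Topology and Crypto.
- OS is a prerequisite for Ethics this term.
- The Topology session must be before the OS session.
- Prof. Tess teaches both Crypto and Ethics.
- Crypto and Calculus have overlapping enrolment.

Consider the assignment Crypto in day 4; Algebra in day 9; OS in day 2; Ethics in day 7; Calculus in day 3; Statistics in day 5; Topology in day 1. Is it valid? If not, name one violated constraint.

Prof. Tess teaches both Crypto and Ethics — holds.
The Topology session must be before the Algebra session — holds.
Statistics is a prerequisite for Crypto this term — violated.
Prof. Eli teaches both Topology and Crypto — holds.
Crypto and Calculus have overlapping enrolment — holds.
Prof. Ora teaches both Calculus and Ethics — holds.
Statistics is a prerequisite for Algebra this term — holds.
The Topology session must be before the OS session — holds.
OS is a prerequisite for Ethics this term — holds.
Only 2 rooms are available per day — holds.
Statistics is a prerequisite for OS this term — violated.

No — it violates: Statistics is a prerequisite for OS this term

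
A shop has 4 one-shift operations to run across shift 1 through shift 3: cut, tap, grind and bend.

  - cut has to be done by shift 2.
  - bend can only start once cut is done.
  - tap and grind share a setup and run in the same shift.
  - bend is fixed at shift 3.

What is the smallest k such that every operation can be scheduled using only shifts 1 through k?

3

The precedence chain requires at least 2 distinct shifts.
bend can't be placed before shift 3, so the schedule must run through at least shift 3.
3 works (last occupied shift: shift 3): for example cut in shift 1, tap in shift 1, bend in shift 3, grind in shift 1.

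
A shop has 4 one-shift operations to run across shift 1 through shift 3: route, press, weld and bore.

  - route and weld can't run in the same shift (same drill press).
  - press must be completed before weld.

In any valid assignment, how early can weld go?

shift 2

Precedence pushes weld to at least shift 2.
weld at shift 2 is achievable: bore -> shift 1; press -> shift 1; route -> shift 1; weld -> shift 2.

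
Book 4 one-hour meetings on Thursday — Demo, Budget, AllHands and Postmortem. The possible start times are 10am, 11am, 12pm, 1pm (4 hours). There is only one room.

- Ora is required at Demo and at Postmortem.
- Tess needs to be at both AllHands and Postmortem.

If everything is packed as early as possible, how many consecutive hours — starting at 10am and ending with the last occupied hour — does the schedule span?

4 hours

With at most 1 per hour and 4 meetings, at least 4 hours are needed.
4 works (last occupied hour: 1pm): for example Demo -> 10am, Postmortem -> 1pm, Budget -> 11am, AllHands -> 12pm.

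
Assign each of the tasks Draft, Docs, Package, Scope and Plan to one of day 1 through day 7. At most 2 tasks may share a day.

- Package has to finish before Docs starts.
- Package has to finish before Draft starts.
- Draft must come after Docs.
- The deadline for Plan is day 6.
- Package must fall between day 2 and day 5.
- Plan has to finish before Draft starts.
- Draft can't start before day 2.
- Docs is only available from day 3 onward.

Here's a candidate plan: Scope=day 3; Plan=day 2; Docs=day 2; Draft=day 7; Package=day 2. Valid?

No. Docs is only available from day 3 onward is not satisfied.

Docs is only available from day 3 onward — violated.
The deadline for Plan is day 6 — holds.
Draft can't start before day 2 — holds.
Plan has to finish before Draft starts — holds.
Package must fall between day 2 and day 5 — holds.
At most 2 tasks may share a day — violated.
Package has to finish before Draft starts — holds.
Draft must come after Docs — holds.
Package has to finish before Docs starts — violated.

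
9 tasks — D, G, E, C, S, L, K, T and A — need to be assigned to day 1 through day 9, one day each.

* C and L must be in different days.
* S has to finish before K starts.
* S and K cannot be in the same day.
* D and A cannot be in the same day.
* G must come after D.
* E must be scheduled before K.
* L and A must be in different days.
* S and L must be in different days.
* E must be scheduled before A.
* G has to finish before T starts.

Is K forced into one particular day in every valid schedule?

K can be day 2 (e.g. K -> day 2, G -> day 2, L -> day 3, E -> day 1, S -> day 1, T -> day 3, C -> day 1, A -> day 2, D -> day 1) or day 3 (e.g. G -> day 2; S -> day 1; C -> day 1; K -> day 3; E -> day 1; A -> day 2; T -> day 3; D -> day 1; L -> day 3).

No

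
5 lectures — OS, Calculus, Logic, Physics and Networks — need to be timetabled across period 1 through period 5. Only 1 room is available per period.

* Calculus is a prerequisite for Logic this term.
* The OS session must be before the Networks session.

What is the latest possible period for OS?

Downstream work caps OS at period 4.
OS at period 4 is achievable: Physics in period 3, Networks in period 5, Logic in period 2, OS in period 4, Calculus in period 1.

period 4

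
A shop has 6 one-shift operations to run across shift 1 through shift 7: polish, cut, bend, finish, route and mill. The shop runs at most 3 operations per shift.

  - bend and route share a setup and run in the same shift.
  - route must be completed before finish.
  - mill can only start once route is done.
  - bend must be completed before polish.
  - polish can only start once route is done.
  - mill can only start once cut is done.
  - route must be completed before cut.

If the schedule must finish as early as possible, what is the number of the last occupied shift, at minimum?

The precedence chain requires at least 3 distinct shifts.
With at most 3 per shift and 6 operations, at least 2 shifts are needed.
3 works (last occupied shift: shift 3): for example finish in shift 2; polish in shift 2; cut in shift 2; mill in shift 3; route in shift 1; bend in shift 1.

3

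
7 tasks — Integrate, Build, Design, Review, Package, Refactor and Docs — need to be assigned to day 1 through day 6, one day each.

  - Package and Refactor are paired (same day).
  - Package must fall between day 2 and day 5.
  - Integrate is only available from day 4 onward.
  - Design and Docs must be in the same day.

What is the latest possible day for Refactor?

Refactor must be in the same day as Package, which can't be before day 2, so Refactor is at least day 2; Refactor must be in the same day as Package, which can't be after day 5, so Refactor is at most day 5.
Refactor at day 5 is achievable: Package -> day 5, Docs -> day 1, Design -> day 1, Build -> day 1, Refactor -> day 5, Review -> day 1, Integrate -> day 4.

day 5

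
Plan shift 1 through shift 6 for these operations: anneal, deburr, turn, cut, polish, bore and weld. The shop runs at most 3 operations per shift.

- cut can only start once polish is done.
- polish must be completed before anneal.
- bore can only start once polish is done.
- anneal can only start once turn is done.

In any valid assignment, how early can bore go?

shift 2

Precedence pushes bore to at least shift 2.
bore at shift 2 is achievable: polish in shift 1, bore in shift 2, cut in shift 2, turn in shift 1, anneal in shift 2, deburr in shift 1, weld in shift 3.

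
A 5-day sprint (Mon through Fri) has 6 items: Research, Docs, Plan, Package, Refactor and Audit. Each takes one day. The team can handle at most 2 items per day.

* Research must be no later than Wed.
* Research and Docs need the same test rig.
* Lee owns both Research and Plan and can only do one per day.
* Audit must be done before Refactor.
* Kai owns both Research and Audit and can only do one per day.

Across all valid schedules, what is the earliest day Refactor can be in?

Precedence pushes Refactor to at least Tue.
Refactor at Tue is achievable: Plan -> Wed, Package -> Wed, Docs -> Mon, Refactor -> Tue, Research -> Tue, Audit -> Mon.

Tue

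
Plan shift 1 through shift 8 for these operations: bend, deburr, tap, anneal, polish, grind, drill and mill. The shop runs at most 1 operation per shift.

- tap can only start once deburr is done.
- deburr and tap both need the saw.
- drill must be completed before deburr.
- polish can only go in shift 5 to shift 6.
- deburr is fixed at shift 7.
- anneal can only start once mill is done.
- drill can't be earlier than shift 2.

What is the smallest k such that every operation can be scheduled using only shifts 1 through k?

The precedence chain requires at least 3 distinct shifts.
With at most 1 per shift and 8 operations, at least 8 shifts are needed.
Propagating the time windows through the other constraints, tap can't land before shift 8, so the schedule must run through at least shift 8.
8 works (last occupied shift: shift 8): for example polish -> shift 5; mill -> shift 1; tap -> shift 8; anneal -> shift 3; drill -> shift 2; grind -> shift 6; deburr -> shift 7; bend -> shift 4.

8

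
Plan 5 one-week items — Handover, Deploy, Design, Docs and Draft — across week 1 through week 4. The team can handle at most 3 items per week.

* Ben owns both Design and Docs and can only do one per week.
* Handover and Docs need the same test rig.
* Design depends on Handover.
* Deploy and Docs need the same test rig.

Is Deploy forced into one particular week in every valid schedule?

Deploy can be week 1 (e.g. Handover -> week 1; Deploy -> week 1; Design -> week 2; Docs -> week 3; Draft -> week 1) or week 2 (e.g. Docs -> week 3; Handover -> week 1; Deploy -> week 2; Design -> week 2; Draft -> week 1).

No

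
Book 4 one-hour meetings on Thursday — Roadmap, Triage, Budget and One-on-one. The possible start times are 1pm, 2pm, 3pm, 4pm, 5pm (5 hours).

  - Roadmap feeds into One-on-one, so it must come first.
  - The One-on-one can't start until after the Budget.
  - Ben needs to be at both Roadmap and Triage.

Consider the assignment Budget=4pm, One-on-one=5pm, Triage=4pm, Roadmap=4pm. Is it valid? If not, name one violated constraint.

Roadmap feeds into One-on-one, so it must come first — holds.
The One-on-one can't start until after the Budget — holds.
Ben needs to be at both Roadmap and Triage — violated.

No — it violates: Ben needs to be at both Roadmap and Triage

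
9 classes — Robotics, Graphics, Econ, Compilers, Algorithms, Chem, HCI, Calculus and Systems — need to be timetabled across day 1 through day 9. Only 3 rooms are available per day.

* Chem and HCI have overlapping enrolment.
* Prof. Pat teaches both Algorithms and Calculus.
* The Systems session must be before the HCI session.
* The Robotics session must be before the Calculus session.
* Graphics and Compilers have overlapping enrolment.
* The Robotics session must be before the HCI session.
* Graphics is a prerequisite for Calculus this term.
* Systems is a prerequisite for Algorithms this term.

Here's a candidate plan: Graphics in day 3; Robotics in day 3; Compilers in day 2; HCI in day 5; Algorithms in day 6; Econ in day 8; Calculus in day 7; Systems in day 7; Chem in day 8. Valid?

Prof. Pat teaches both Algorithms and Calculus — holds.
The Robotics session must be before the Calculus session — holds.
Chem and HCI have overlapping enrolment — holds.
Graphics is a prerequisite for Calculus this term — holds.
The Systems session must be before the HCI session — violated.
Only 3 rooms are available per day — holds.
Systems is a prerequisite for Algorithms this term — violated.
The Robotics session must be before the HCI session — holds.
Graphics and Compilers have overlapping enrolment — holds.

No. The Systems session must be before the HCI session is not satisfied.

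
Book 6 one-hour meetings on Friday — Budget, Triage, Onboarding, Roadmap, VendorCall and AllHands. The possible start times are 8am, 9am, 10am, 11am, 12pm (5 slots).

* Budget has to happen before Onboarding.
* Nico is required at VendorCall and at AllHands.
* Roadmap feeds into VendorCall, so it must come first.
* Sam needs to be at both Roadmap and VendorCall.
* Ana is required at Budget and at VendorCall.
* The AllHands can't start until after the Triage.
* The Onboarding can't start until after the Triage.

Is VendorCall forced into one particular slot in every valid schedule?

No

VendorCall can be 9am (e.g. AllHands -> 10am; Triage -> 8am; Roadmap -> 8am; VendorCall -> 9am; Budget -> 8am; Onboarding -> 9am) or 10am (e.g. AllHands in 9am, Roadmap in 8am, Onboarding in 9am, Triage in 8am, Budget in 8am, VendorCall in 10am).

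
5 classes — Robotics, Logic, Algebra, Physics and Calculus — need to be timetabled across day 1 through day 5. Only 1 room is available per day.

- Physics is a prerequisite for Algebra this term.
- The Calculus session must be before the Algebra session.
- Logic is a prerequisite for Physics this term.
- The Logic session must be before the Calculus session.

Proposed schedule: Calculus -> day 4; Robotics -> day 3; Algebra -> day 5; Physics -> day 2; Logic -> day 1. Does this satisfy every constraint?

Physics is a prerequisite for Algebra this term — holds.
The Calculus session must be before the Algebra session — holds.
Logic is a prerequisite for Physics this term — holds.
The Logic session must be before the Calculus session — holds.
Only 1 room is available per day — holds.

Yes, all constraints hold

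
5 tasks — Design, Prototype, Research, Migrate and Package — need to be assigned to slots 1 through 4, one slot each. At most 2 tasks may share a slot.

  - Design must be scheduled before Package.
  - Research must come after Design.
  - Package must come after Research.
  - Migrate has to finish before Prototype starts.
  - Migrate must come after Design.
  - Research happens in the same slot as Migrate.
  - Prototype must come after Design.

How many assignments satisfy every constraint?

Splitting on Design: it can be 1 (5), 2 (1). Listing each branch's schedules as (Prototype, Research, Migrate, Package):
Design=1: (3,2,2,3) (3,2,2,4) (4,2,2,3) (4,2,2,4) (4,3,3,4) — 5.
Design=2: (4,3,3,4) — 1.
Summing: 5 + 1 = 6.

6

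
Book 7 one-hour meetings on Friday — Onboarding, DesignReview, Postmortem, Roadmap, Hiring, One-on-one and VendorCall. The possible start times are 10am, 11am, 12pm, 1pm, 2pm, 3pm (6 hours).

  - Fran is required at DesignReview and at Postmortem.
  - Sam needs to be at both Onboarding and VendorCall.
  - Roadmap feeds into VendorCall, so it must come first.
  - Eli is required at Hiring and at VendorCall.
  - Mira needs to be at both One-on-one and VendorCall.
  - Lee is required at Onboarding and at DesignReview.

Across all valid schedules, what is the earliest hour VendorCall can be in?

11am

Precedence pushes VendorCall to at least 11am.
VendorCall at 11am is achievable: VendorCall -> 11am, Roadmap -> 10am, One-on-one -> 10am, Onboarding -> 10am, Postmortem -> 10am, DesignReview -> 11am, Hiring -> 10am.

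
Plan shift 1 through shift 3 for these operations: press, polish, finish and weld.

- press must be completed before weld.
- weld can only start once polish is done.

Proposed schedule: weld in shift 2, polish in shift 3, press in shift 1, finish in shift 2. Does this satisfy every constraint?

No — it violates: weld can only start once polish is done

press must be completed before weld — holds.
weld can only start once polish is done — violated.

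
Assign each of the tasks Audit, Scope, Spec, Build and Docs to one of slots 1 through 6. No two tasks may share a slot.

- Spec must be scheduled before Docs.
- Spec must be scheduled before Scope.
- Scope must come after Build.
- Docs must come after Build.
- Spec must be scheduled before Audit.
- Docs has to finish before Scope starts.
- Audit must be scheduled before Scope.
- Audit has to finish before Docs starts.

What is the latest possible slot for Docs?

5

Precedence pushes Docs to at least 3; downstream work caps Docs at 5.
Docs at 5 is achievable: Scope -> 6; Audit -> 2; Build -> 3; Spec -> 1; Docs -> 5.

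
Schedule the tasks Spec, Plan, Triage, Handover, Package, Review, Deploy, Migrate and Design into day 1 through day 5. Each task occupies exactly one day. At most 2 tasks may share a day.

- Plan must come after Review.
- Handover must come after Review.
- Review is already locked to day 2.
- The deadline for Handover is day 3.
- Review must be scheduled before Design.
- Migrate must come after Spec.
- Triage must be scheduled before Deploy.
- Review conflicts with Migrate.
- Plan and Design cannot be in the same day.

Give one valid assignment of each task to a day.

Review=day 2; Migrate=day 4; Spec=day 1; Design=day 4; Package=day 5; Plan=day 3; Triage=day 1; Handover=day 3; Deploy=day 2

Checking: Review(day 2) before Design(day 4); Review(day 2) before Plan(day 3); Triage(day 1) before Deploy(day 2); Review(day 2) before Handover(day 3); Spec(day 1) before Migrate(day 4); Plan(day 3) != Design(day 4); Review(day 2) != Migrate(day 4); Handover=day 3 in [day 1,day 3]; Review=day 2 in [day 2,day 2]; max 2 per day (cap 2).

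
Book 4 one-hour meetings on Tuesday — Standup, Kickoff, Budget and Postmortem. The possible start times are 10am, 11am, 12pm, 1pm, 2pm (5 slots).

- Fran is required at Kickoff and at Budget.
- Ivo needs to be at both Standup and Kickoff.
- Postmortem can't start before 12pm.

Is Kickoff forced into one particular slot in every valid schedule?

No

Kickoff can be 10am (e.g. Kickoff=10am; Postmortem=12pm; Standup=11am; Budget=11am) or 11am (e.g. Postmortem in 12pm; Standup in 10am; Kickoff in 11am; Budget in 10am).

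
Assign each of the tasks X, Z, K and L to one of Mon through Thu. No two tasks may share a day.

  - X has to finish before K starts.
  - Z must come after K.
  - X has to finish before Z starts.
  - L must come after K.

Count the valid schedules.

2

Enumerating: Z=Wed, L=Thu, X=Mon, K=Tue | L in Wed; X in Mon; Z in Thu; K in Tue.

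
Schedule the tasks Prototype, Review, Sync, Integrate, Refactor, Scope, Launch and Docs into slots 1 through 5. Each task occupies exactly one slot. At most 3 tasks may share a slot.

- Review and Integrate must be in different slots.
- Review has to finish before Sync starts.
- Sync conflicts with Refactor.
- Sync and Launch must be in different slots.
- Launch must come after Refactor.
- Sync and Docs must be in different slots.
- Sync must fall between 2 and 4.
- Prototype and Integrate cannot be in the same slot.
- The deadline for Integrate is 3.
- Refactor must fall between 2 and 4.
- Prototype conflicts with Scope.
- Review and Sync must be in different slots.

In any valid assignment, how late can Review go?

Downstream work caps Review at 3.
Review at 3 is achievable: Prototype -> 2, Review -> 3, Integrate -> 1, Sync -> 4, Scope -> 1, Launch -> 3, Docs -> 1, Refactor -> 2.

3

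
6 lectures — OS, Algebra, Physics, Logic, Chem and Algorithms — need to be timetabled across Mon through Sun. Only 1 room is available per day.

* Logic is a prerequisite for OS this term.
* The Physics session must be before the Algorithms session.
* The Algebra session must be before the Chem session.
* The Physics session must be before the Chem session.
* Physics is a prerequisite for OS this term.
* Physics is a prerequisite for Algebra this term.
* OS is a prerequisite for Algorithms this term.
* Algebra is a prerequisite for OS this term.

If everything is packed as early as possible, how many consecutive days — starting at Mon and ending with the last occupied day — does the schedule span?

The precedence chain requires at least 4 distinct days.
With at most 1 per day and 6 lectures, at least 6 days are needed.
6 works (last occupied day: Sat): for example Algorithms in Sat; OS in Thu; Chem in Fri; Logic in Wed; Algebra in Tue; Physics in Mon.

6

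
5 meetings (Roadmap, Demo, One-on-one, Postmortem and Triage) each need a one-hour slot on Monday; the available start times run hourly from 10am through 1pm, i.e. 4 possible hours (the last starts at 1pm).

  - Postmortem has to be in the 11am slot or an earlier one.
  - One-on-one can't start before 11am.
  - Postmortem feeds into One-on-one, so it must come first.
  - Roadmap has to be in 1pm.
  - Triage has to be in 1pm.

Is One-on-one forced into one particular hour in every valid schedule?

One-on-one can be 11am (e.g. Triage in 1pm, Postmortem in 10am, Roadmap in 1pm, Demo in 10am, One-on-one in 11am) or 12pm (e.g. Postmortem in 10am, One-on-one in 12pm, Triage in 1pm, Roadmap in 1pm, Demo in 10am).

No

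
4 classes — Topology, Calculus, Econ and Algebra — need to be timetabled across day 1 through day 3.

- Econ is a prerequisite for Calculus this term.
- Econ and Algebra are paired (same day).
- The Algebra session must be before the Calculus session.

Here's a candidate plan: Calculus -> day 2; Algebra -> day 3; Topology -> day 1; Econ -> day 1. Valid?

Econ is a prerequisite for Calculus this term — holds.
The Algebra session must be before the Calculus session — violated.
Econ and Algebra are paired (same day) — violated.

No — it violates: Econ and Algebra are paired (same day)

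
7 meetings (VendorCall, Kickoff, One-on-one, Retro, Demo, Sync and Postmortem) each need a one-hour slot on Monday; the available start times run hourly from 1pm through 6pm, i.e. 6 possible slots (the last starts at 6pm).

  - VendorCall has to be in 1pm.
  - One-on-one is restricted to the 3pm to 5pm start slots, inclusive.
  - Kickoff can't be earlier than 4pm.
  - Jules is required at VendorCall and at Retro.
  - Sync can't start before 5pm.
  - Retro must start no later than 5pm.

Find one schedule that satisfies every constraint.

Demo=1pm, VendorCall=1pm, Sync=5pm, Kickoff=4pm, One-on-one=3pm, Postmortem=1pm, Retro=2pm

Checking: VendorCall(1pm) != Retro(2pm); One-on-one=3pm in [3pm,5pm]; Sync=5pm in [5pm,6pm]; VendorCall=1pm in [1pm,1pm]; Kickoff=4pm in [4pm,6pm]; Retro=2pm in [1pm,5pm].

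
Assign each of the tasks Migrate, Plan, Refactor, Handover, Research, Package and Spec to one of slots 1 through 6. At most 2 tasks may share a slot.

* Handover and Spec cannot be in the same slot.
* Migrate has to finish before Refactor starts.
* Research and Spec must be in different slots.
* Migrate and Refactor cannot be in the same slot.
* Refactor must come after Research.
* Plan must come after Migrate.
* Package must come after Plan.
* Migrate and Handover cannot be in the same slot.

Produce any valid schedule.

Migrate -> 1, Plan -> 2, Research -> 1, Refactor -> 2, Handover -> 3, Package -> 3, Spec -> 4

Checking: Migrate(1) before Plan(2); Plan(2) before Package(3); Research(1) before Refactor(2); Migrate(1) before Refactor(2); Research(1) != Spec(4); Handover(3) != Spec(4); Migrate(1) != Refactor(2); Migrate(1) != Handover(3); max 2 per slot (cap 2).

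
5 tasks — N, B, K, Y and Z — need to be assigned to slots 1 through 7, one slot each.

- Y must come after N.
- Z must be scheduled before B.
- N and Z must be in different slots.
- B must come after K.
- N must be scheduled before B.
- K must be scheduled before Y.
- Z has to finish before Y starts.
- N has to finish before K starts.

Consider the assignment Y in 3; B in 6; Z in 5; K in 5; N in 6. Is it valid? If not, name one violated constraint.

B must come after K — holds.
Z must be scheduled before B — holds.
N must be scheduled before B — violated.
N has to finish before K starts — violated.
K must be scheduled before Y — violated.
Z has to finish before Y starts — violated.
Y must come after N — violated.
N and Z must be in different slots — holds.

No — it violates: Y must come after N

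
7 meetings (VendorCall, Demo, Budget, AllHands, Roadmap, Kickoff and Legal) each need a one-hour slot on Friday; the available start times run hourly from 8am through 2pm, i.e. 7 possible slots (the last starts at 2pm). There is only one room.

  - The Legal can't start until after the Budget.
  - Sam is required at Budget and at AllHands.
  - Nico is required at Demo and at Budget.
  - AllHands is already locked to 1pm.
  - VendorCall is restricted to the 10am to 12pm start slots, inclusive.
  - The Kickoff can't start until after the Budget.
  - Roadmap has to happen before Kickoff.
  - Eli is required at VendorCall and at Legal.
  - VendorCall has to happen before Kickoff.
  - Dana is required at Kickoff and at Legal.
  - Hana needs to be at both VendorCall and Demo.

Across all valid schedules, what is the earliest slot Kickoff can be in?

Precedence pushes Kickoff to at least 11am.
Kickoff at 11am is achievable: Demo in 2pm, Legal in 12pm, Roadmap in 9am, VendorCall in 10am, Kickoff in 11am, Budget in 8am, AllHands in 1pm.

11am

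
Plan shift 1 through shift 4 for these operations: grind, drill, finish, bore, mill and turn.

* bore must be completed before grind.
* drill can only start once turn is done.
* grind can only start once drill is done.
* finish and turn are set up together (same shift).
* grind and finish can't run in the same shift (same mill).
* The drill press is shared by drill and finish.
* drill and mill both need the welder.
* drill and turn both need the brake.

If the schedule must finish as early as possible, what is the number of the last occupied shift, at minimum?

3

The precedence chain requires at least 3 distinct shifts.
3 works (last occupied shift: shift 3): for example bore in shift 1, turn in shift 1, grind in shift 3, finish in shift 1, drill in shift 2, mill in shift 1.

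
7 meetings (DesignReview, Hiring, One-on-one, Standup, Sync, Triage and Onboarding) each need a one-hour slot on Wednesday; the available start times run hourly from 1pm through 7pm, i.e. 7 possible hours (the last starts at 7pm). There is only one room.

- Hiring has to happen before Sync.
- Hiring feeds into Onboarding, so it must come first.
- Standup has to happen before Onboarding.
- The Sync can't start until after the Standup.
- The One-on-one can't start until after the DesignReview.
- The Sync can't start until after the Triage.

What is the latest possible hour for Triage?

Downstream work caps Triage at 6pm.
Triage at 6pm is achievable: Sync -> 7pm; Standup -> 2pm; Onboarding -> 3pm; Triage -> 6pm; Hiring -> 1pm; One-on-one -> 5pm; DesignReview -> 4pm.

6pm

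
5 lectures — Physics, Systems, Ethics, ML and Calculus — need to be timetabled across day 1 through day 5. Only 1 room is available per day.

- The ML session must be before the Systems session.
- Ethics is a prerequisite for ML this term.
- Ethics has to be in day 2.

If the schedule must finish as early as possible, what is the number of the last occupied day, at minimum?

The precedence chain requires at least 3 distinct days.
With at most 1 per day and 5 lectures, at least 5 days are needed.
Propagating the time windows through the other constraints, Systems can't land before day 4, so the schedule must run through at least day 4.
5 works (last occupied day: day 5): for example Physics -> day 1, Calculus -> day 5, Ethics -> day 2, ML -> day 3, Systems -> day 4.

day 5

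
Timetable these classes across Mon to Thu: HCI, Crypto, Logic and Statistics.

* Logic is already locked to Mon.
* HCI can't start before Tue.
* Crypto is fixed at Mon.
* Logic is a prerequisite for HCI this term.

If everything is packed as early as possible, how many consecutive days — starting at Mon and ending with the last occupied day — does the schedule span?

2 days

The precedence chain requires at least 2 distinct days.
2 works (last occupied day: Tue): for example HCI=Tue, Crypto=Mon, Statistics=Mon, Logic=Mon.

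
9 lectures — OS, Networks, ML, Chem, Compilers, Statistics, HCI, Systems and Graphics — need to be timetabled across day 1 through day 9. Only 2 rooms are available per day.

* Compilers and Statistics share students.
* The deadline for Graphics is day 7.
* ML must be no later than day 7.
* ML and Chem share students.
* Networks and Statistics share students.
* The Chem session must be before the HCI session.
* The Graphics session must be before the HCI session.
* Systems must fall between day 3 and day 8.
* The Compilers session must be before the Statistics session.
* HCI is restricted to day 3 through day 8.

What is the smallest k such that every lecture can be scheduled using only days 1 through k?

The precedence chain requires at least 2 distinct days.
With at most 2 per day and 9 lectures, at least 5 days are needed.
HCI can't be placed before day 3, so the schedule must run through at least day 3.
5 works (last occupied day: day 5): for example Statistics -> day 2, Graphics -> day 2, OS -> day 4, ML -> day 5, Systems -> day 3, HCI -> day 3, Networks -> day 4, Compilers -> day 1, Chem -> day 1.

5 days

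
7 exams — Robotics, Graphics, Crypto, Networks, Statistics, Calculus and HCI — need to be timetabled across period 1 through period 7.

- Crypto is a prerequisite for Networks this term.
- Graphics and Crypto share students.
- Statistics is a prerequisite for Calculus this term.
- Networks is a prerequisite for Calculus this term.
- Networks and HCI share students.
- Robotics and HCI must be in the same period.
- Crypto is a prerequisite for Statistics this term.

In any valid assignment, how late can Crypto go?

period 5

Downstream work caps Crypto at period 5.
Crypto at period 5 is achievable: Calculus=period 7, Crypto=period 5, Graphics=period 1, Robotics=period 1, HCI=period 1, Networks=period 6, Statistics=period 6.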